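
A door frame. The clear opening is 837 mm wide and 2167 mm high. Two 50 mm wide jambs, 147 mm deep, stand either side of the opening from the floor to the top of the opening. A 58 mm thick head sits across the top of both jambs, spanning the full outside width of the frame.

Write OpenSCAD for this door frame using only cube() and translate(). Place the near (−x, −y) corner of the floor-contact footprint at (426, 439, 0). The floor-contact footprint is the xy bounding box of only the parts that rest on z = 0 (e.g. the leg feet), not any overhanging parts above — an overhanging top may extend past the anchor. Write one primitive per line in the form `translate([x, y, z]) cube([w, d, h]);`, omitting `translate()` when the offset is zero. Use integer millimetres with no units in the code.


translate([426, 439, 0]) cube([50, 147, 2167]);
translate([1313, 439, 0]) cube([50, 147, 2167]);
translate([426, 439, 2167]) cube([937, 147, 58]);


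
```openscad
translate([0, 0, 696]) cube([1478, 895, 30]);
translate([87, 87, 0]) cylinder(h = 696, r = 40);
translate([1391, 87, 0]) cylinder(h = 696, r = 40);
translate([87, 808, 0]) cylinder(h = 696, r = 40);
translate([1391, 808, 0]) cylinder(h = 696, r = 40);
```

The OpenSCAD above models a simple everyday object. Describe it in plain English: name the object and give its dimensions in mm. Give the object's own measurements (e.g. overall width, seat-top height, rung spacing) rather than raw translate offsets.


A rectangular dining table. The top is 1478×895×30 mm with its upper surface at z = 726 mm. It stands on four round legs of 80 mm diameter, each leg's bounding box inset 47 mm from the nearest pair of top edges, running from the floor to the underside of the top.


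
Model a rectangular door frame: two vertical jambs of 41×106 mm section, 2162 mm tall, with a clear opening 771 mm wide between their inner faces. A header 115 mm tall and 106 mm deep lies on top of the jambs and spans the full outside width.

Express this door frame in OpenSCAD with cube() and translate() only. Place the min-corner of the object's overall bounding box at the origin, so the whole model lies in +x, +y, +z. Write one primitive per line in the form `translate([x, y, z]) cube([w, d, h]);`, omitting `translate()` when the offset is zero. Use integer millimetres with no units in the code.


cube([41, 106, 2162]);
translate([812, 0, 0]) cube([41, 106, 2162]);
translate([0, 0, 2162]) cube([853, 106, 115]);


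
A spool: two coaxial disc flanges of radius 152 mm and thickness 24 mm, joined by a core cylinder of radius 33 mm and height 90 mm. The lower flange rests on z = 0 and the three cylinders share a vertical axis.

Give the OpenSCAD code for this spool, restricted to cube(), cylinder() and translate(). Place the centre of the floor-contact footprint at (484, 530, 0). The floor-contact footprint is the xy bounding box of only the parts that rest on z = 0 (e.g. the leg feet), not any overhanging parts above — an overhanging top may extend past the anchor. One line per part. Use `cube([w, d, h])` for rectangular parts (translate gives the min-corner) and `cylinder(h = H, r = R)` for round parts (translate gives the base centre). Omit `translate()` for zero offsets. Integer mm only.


translate([484, 530, 0]) cylinder(h = 24, r = 152);
translate([484, 530, 24]) cylinder(h = 90, r = 33);
translate([484, 530, 114]) cylinder(h = 24, r = 152);


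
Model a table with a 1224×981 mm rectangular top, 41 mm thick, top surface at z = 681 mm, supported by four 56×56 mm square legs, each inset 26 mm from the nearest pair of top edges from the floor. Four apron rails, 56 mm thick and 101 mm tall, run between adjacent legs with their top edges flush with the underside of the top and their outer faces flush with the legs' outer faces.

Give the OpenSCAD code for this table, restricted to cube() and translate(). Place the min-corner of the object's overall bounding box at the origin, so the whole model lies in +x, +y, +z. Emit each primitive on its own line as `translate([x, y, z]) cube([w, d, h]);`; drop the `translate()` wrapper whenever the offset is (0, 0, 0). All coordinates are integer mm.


// leg_h = 681 - 41 = 640
// apron z = 640 - 101 = 539
translate([0, 0, 640]) cube([1224, 981, 41]);
translate([26, 26, 0]) cube([56, 56, 640]);
translate([1142, 26, 0]) cube([56, 56, 640]);
translate([26, 899, 0]) cube([56, 56, 640]);
translate([1142, 899, 0]) cube([56, 56, 640]);
translate([82, 26, 539]) cube([1060, 56, 101]);
translate([82, 899, 539]) cube([1060, 56, 101]);
translate([26, 82, 539]) cube([56, 817, 101]);
translate([1142, 82, 539]) cube([56, 817, 101]);


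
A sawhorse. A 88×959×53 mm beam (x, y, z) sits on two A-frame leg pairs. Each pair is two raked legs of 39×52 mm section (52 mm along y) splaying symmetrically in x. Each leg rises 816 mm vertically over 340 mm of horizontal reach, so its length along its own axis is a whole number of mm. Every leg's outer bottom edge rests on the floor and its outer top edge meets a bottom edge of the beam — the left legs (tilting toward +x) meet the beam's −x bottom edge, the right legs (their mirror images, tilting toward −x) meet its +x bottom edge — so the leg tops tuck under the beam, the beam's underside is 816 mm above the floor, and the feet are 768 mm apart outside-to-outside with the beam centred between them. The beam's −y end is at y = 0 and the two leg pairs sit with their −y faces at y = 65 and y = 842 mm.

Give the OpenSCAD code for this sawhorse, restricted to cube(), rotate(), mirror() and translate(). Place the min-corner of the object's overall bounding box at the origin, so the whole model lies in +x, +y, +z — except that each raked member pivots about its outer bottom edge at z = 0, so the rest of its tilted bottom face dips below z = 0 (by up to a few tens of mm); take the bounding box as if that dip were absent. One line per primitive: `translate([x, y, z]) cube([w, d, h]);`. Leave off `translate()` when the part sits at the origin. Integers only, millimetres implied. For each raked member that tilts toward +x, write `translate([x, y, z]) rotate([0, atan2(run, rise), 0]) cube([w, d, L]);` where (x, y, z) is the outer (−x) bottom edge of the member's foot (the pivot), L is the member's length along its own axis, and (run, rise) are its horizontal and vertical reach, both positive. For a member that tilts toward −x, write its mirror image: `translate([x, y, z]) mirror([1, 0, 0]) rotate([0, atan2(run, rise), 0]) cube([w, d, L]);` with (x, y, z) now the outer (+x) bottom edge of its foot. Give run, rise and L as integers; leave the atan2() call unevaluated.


translate([340, 0, 816]) cube([88, 959, 53]);
translate([0, 65, 0]) rotate([0, atan2(340, 816), 0]) cube([39, 52, 884]);
translate([768, 65, 0]) mirror([1, 0, 0]) rotate([0, atan2(340, 816), 0]) cube([39, 52, 884]);
translate([0, 842, 0]) rotate([0, atan2(340, 816), 0]) cube([39, 52, 884]);
translate([768, 842, 0]) mirror([1, 0, 0]) rotate([0, atan2(340, 816), 0]) cube([39, 52, 884]);


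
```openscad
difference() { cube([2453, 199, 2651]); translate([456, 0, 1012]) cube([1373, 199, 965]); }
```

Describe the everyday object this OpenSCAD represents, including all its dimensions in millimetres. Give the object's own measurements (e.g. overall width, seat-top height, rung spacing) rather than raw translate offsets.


A wall 2453 mm long (x), 199 mm thick (y), 2651 mm tall, with a rectangular window opening cut through it. The opening is 1373 mm wide and 965 mm tall; its sill is at z = 1012 mm and its near (−x) edge is 456 mm from the wall's −x end. The opening passes through the full wall thickness.


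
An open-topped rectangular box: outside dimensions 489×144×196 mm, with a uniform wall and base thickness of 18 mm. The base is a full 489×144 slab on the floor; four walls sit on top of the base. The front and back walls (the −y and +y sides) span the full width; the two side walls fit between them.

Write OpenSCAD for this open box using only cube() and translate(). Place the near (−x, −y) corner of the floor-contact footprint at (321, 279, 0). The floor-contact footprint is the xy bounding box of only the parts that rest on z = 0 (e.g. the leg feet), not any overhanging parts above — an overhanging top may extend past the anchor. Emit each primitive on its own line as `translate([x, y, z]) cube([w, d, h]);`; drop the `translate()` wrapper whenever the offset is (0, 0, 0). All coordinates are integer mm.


translate([321, 279, 0]) cube([489, 144, 18]);
translate([321, 279, 18]) cube([489, 18, 178]);
translate([321, 405, 18]) cube([489, 18, 178]);
translate([321, 297, 18]) cube([18, 108, 178]);
translate([792, 297, 18]) cube([18, 108, 178]);


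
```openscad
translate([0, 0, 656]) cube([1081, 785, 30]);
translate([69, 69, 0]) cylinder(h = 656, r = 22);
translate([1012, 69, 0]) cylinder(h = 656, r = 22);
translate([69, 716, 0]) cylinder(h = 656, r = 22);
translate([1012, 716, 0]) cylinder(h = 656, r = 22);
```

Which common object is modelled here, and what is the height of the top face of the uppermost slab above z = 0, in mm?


A table. The table height is 686 mm.

A 1081×785×30 slab sits at z = 656 on four Ø44 mm round legs — a table. The top surface is at 656 + 30 = 686 mm.


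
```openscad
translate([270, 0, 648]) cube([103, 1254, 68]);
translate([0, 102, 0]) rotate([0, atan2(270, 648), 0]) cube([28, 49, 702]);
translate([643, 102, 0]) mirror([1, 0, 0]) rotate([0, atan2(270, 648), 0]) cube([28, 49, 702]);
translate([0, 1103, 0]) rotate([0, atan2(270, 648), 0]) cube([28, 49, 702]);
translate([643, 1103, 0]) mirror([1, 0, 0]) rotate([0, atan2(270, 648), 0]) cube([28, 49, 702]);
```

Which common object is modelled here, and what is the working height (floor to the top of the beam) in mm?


A sawhorse. The overall height is 716 mm.

A beam across two mirrored pairs of raked legs — a sawhorse. The beam's underside is at z = 648 (matching the legs' vertical rise in atan2(270, 648)) and the beam is 68 mm tall, so its top is at 648 + 68 = 716 mm. The raked legs top out at the beam's underside, so that is the highest point.


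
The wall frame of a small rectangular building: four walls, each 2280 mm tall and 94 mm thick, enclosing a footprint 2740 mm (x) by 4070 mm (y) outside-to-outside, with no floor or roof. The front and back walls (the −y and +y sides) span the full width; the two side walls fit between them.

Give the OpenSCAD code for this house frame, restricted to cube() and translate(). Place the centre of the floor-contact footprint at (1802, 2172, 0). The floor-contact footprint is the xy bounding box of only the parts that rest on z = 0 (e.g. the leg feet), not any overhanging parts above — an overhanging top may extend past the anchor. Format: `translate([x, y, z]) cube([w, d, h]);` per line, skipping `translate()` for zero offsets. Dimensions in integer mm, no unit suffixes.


translate([432, 137, 0]) cube([2740, 94, 2280]);
translate([432, 4113, 0]) cube([2740, 94, 2280]);
translate([432, 231, 0]) cube([94, 3882, 2280]);
translate([3078, 231, 0]) cube([94, 3882, 2280]);


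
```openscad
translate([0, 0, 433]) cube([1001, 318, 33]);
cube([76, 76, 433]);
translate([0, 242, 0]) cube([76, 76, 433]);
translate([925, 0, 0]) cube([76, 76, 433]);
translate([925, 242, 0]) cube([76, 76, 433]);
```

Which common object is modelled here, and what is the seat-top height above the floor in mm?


A bench. The seat-top height is 466 mm.

A long slab on four corner posts — a bench. The slab sits at z = 433 with thickness 33, so the top is 433 + 33 = 466 mm.


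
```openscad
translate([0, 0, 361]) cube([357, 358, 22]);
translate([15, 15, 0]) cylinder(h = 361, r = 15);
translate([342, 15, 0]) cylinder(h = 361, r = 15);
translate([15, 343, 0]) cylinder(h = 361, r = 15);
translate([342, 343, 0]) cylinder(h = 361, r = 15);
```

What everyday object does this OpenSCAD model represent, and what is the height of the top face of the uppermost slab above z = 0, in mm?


A stool. The seat height is 383 mm.

A 357×358×22 slab at z = 361 on four corner cylinders — a stool. The seat top is 361 + 22 = 383 mm.


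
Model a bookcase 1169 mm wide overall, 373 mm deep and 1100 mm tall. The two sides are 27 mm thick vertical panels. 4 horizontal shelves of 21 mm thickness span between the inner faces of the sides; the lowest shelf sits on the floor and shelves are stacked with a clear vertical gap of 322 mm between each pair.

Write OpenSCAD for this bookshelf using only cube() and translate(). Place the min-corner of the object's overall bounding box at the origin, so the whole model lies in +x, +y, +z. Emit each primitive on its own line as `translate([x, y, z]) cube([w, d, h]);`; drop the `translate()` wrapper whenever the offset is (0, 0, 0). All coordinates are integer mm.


cube([27, 373, 1100]);
translate([1142, 0, 0]) cube([27, 373, 1100]);
translate([27, 0, 0]) cube([1115, 373, 21]);
translate([27, 0, 343]) cube([1115, 373, 21]);
translate([27, 0, 686]) cube([1115, 373, 21]);
translate([27, 0, 1029]) cube([1115, 373, 21]);


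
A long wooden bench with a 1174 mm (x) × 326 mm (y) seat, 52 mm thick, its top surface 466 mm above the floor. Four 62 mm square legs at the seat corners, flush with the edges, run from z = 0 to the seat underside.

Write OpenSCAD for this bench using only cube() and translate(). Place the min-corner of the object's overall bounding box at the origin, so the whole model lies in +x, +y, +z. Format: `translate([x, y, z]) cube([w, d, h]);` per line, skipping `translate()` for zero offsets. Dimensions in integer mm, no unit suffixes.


// leg_h = 466 − 52 = 414
translate([0, 0, 414]) cube([1174, 326, 52]);
cube([62, 62, 414]);
translate([0, 264, 0]) cube([62, 62, 414]);
translate([1112, 0, 0]) cube([62, 62, 414]);
translate([1112, 264, 0]) cube([62, 62, 414]);


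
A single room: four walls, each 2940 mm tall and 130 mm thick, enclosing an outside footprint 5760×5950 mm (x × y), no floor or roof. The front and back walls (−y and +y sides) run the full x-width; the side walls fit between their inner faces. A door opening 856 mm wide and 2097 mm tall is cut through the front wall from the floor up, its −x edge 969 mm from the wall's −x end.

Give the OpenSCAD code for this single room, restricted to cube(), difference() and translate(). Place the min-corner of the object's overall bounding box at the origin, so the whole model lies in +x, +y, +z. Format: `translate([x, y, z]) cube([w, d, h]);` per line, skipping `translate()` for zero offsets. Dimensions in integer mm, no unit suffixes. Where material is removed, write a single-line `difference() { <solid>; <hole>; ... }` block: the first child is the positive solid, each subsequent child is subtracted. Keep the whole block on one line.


difference() { cube([5760, 130, 2940]); translate([969, 0, 0]) cube([856, 130, 2097]); }
translate([0, 5820, 0]) cube([5760, 130, 2940]);
translate([0, 130, 0]) cube([130, 5690, 2940]);
translate([5630, 130, 0]) cube([130, 5690, 2940]);


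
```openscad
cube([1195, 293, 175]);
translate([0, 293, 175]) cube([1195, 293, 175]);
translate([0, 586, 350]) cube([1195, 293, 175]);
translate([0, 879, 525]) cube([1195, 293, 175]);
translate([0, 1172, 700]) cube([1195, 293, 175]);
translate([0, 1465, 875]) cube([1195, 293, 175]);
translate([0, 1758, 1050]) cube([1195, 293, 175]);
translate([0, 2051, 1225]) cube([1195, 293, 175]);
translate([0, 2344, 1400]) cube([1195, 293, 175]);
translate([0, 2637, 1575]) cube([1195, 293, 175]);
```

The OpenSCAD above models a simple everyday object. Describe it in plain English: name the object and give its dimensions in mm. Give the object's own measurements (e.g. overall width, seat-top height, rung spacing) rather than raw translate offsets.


A straight staircase of 10 solid steps. Each step is 1195 mm wide (x), 293 mm deep (y, the going) and 175 mm tall (the rise). The first step rests on the floor; each subsequent step sits one going further in +y and one rise higher in +z, directly behind and above the previous step with no overlap.


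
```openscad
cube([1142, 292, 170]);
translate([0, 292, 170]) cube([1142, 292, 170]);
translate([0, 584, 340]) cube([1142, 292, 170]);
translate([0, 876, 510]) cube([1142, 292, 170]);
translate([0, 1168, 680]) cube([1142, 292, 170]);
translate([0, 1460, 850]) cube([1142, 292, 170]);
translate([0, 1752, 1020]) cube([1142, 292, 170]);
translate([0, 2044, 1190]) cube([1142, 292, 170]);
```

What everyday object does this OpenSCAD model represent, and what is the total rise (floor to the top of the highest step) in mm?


A staircase. The total rise is 1360 mm.

8 identical blocks, each offset up and back from the previous — a staircase. Each step is 170 mm tall and there are 8 of them, so the total rise is 8 × 170 = 1360 mm.


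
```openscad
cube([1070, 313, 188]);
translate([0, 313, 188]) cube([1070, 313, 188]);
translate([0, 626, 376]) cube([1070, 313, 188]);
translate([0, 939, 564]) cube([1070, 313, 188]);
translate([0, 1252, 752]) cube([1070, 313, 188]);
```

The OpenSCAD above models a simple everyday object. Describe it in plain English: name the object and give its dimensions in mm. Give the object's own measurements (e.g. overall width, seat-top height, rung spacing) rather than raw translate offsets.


A straight staircase of 5 solid steps. Each step is 1070 mm wide (x), 313 mm deep (y, the going) and 188 mm tall (the rise). The first step rests on the floor; each subsequent step sits one going further in +y and one rise higher in +z, directly behind and above the previous step with no overlap.


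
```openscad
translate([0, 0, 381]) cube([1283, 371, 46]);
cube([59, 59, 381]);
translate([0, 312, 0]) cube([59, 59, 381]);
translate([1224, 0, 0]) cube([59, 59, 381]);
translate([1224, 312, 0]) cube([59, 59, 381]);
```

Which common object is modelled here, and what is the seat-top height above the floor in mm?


A bench. The seat-top height is 427 mm.

A long slab on four corner posts — a bench. The slab sits at z = 381 with thickness 46, so the top is 381 + 46 = 427 mm.


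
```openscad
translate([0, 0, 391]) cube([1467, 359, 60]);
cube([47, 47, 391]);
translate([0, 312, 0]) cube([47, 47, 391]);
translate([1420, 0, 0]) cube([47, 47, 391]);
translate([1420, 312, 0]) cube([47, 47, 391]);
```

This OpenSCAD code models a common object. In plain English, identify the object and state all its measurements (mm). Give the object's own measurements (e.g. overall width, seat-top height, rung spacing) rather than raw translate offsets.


A bench: a 1467×359 mm seat slab, 60 mm thick, top at z = 451 mm, on four 47×47 mm square legs flush with the seat corners and standing on z = 0.


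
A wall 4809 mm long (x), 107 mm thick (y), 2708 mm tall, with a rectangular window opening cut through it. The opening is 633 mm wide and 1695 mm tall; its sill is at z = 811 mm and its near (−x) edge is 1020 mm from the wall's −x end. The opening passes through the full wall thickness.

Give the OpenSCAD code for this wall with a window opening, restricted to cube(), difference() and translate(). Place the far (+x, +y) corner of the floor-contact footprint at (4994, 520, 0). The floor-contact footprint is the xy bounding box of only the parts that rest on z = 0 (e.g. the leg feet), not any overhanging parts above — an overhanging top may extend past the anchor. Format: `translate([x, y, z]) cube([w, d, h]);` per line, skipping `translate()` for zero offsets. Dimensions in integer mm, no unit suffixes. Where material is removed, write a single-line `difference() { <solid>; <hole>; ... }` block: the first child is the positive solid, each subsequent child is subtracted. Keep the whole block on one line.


difference() { translate([185, 413, 0]) cube([4809, 107, 2708]); translate([1205, 413, 811]) cube([633, 107, 1695]); }


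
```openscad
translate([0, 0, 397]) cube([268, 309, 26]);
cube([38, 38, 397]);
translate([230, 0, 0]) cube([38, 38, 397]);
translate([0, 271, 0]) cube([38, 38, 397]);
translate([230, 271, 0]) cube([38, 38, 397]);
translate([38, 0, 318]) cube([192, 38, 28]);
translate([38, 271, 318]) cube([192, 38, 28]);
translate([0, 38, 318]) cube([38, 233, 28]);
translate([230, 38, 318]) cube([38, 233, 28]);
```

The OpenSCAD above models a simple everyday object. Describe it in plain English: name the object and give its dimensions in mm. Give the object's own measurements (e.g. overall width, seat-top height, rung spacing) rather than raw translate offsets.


A simple wooden stool: a rectangular seat 268 mm (x) by 309 mm (y), 26 mm thick, top face at z = 423 mm, on four square legs, each 38×38 mm in cross-section. The legs rest on z = 0, each flush with a corner of the seat. Four stretchers, 38 mm wide and 28 mm tall, connect adjacent legs with their undersides at z = 318 mm, each running between the inner faces of the legs it joins and aligned with the legs' outer faces on the other axis.


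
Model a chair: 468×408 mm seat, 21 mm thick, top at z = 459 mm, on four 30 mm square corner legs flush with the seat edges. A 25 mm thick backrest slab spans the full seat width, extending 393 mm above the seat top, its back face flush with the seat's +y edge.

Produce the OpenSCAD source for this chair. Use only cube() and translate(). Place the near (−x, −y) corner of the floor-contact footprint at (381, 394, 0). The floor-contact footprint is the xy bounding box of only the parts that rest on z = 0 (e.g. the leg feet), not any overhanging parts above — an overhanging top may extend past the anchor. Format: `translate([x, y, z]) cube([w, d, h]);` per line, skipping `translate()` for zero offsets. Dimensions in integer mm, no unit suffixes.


translate([381, 394, 438]) cube([468, 408, 21]);
translate([381, 394, 0]) cube([30, 30, 438]);
translate([819, 394, 0]) cube([30, 30, 438]);
translate([381, 772, 0]) cube([30, 30, 438]);
translate([819, 772, 0]) cube([30, 30, 438]);
translate([381, 777, 459]) cube([468, 25, 393]);


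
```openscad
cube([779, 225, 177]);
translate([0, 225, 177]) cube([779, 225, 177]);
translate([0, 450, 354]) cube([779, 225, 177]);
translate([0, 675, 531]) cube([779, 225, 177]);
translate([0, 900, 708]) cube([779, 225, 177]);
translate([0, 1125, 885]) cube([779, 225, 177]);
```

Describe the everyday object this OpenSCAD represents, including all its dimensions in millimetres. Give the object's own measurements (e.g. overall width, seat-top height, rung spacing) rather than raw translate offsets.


A straight staircase of 6 solid steps. Each step is 779 mm wide (x), 225 mm deep (y, the going) and 177 mm tall (the rise). The first step rests on the floor; each subsequent step sits one going further in +y and one rise higher in +z, directly behind and above the previous step with no overlap.


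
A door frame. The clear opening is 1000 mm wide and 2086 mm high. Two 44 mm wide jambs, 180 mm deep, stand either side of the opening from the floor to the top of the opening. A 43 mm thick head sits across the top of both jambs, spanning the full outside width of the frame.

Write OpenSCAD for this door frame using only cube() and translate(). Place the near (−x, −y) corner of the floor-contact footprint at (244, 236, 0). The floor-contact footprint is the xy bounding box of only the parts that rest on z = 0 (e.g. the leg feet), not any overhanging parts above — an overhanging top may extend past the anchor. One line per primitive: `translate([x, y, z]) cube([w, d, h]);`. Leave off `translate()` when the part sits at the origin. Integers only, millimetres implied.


translate([244, 236, 0]) cube([44, 180, 2086]);
translate([1288, 236, 0]) cube([44, 180, 2086]);
translate([244, 236, 2086]) cube([1088, 180, 43]);


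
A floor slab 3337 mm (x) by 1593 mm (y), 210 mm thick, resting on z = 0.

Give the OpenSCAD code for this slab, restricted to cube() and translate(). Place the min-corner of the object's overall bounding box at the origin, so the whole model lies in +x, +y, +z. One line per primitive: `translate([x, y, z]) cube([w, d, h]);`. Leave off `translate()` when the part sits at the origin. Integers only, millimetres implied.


cube([3337, 1593, 210]);


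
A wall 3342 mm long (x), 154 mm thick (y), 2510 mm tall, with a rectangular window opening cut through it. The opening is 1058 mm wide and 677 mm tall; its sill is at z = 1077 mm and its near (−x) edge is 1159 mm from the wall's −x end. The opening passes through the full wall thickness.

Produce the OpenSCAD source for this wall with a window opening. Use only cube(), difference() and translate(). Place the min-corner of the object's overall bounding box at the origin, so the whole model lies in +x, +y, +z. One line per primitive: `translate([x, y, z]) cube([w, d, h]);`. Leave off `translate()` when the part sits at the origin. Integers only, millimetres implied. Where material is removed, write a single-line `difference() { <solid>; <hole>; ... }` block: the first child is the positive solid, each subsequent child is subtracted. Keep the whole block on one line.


difference() { cube([3342, 154, 2510]); translate([1159, 0, 1077]) cube([1058, 154, 677]); }


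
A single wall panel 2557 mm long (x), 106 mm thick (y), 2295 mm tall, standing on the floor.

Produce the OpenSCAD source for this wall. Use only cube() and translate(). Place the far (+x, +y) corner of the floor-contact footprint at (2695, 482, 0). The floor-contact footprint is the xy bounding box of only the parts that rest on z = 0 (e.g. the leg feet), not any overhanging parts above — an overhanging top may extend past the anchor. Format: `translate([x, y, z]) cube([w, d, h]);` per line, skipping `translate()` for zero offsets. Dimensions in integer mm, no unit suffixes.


translate([138, 376, 0]) cube([2557, 106, 2295]);


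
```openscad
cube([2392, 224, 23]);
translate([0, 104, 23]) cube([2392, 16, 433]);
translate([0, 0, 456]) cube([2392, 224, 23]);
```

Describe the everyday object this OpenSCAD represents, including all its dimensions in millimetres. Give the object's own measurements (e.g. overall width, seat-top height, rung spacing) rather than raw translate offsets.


An I-beam lying along x, 2392 mm long. Overall section height 479 mm. Two flanges 224 mm wide (y) and 23 mm thick, one on the floor and one at the top; a web 16 mm thick runs between them, centred on the flange width.


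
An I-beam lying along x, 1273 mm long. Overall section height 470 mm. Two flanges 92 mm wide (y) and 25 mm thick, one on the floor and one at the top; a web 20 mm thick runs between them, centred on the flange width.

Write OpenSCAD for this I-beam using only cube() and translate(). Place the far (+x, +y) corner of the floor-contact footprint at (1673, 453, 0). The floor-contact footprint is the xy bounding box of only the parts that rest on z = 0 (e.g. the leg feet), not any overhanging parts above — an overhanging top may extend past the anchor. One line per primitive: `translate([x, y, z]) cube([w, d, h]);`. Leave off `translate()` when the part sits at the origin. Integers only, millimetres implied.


translate([400, 361, 0]) cube([1273, 92, 25]);
translate([400, 397, 25]) cube([1273, 20, 420]);
translate([400, 361, 445]) cube([1273, 92, 25]);


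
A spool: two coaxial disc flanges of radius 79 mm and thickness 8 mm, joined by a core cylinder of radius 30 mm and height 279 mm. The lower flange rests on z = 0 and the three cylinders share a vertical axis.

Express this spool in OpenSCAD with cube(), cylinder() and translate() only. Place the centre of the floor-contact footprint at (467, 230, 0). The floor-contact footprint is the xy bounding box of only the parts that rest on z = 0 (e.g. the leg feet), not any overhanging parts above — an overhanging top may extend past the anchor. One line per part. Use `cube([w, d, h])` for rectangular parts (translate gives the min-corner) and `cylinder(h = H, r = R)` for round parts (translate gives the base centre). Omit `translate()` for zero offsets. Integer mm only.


translate([467, 230, 0]) cylinder(h = 8, r = 79);
translate([467, 230, 8]) cylinder(h = 279, r = 30);
translate([467, 230, 287]) cylinder(h = 8, r = 79);


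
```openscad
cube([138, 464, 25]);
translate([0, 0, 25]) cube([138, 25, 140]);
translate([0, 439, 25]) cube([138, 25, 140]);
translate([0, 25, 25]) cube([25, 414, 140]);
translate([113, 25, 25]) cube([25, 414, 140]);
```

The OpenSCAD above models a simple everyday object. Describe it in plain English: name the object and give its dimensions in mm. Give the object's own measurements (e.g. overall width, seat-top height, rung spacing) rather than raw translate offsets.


An open-topped rectangular box: outside dimensions 138×464×165 mm, with a uniform wall and base thickness of 25 mm. The base is a full 138×464 slab on the floor; four walls sit on top of the base. The front and back walls (the −y and +y sides) span the full width; the two side walls fit between them.


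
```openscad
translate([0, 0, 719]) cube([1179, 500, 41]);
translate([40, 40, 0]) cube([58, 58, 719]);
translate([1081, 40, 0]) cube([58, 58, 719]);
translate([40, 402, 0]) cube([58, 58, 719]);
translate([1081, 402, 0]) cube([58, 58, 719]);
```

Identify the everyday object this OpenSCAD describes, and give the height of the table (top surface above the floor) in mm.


A table. The table height is 760 mm.

A 1179×500×41 slab sits at z = 719 on four 58 mm square posts — a table. The top surface is at 719 + 41 = 760 mm.


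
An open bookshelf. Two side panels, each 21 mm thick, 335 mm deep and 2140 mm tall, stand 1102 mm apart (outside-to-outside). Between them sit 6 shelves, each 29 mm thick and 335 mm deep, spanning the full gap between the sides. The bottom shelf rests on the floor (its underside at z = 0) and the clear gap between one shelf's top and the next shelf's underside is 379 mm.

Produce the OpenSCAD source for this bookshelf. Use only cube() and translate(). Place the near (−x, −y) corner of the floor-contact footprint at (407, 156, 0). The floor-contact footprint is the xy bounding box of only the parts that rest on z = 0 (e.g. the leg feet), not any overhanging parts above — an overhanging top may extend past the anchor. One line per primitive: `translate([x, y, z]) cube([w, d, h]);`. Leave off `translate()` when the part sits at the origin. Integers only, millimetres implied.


translate([407, 156, 0]) cube([21, 335, 2140]);
translate([1488, 156, 0]) cube([21, 335, 2140]);
translate([428, 156, 0]) cube([1060, 335, 29]);
translate([428, 156, 408]) cube([1060, 335, 29]);
translate([428, 156, 816]) cube([1060, 335, 29]);
translate([428, 156, 1224]) cube([1060, 335, 29]);
translate([428, 156, 1632]) cube([1060, 335, 29]);
translate([428, 156, 2040]) cube([1060, 335, 29]);


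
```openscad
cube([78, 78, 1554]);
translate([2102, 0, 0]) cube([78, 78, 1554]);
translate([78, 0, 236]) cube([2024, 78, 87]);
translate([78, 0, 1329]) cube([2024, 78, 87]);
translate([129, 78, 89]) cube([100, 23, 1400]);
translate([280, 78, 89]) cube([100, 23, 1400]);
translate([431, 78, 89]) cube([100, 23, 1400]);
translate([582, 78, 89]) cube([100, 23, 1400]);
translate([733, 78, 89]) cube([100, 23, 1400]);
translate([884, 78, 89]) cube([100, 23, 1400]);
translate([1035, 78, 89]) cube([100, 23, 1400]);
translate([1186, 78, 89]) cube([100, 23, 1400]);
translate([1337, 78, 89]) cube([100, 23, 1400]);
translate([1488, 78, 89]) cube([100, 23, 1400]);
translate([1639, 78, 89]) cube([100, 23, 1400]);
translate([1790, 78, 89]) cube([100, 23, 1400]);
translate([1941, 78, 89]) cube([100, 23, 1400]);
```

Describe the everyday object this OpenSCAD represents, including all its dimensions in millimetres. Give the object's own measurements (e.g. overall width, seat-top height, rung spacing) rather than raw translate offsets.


A fence section. Two 78×78 mm posts, 1554 mm tall, stand on the floor with a clear span of 2024 mm between their inner faces. Two horizontal rails of 78×87 mm section span the gap between the posts with their undersides at z = 236 mm and z = 1329 mm, flush with the posts' −y face. 13 pickets, each 100 mm wide, 23 mm thick and 1400 mm tall, are fixed to the +y face of the rails with their bottoms at z = 89 mm, spaced across the span with a 51 mm gap after the −x post and between neighbouring pickets, with 61 mm left before the +x post.


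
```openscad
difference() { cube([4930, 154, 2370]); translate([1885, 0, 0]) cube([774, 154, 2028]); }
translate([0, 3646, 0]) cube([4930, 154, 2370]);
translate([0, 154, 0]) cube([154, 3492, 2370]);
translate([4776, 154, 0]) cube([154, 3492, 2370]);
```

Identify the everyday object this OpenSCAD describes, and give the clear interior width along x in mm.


A single room. The interior width is 4622 mm.

Four walls enclosing a rectangle with a door in the front wall — a room. Outside width 4930 minus two 154 mm walls gives 4622 mm.


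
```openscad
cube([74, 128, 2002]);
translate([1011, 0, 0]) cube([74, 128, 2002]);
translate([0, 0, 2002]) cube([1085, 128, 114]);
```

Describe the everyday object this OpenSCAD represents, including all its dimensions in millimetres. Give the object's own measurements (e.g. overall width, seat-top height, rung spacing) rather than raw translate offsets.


A door frame. The clear opening is 937 mm wide and 2002 mm high. Two 74 mm wide jambs, 128 mm deep, stand either side of the opening from the floor to the top of the opening. A 114 mm thick head sits across the top of both jambs, spanning the full outside width of the frame.


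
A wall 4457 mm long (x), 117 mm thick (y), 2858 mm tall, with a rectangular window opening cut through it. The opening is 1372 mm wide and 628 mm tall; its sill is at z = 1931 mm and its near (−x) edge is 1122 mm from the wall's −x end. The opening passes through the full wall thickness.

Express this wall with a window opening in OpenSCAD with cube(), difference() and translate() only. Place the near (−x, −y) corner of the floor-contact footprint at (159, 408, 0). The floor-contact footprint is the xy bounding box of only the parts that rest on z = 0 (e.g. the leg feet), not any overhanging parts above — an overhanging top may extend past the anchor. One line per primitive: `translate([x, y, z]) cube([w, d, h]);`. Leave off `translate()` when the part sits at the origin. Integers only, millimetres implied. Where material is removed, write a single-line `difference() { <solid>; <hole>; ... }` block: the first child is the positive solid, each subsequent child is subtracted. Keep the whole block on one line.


difference() { translate([159, 408, 0]) cube([4457, 117, 2858]); translate([1281, 408, 1931]) cube([1372, 117, 628]); }


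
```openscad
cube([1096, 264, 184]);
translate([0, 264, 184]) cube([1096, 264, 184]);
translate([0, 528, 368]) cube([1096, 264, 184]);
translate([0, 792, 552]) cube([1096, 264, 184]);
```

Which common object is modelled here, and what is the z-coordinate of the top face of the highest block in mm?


A staircase. The total rise is 736 mm.

4 identical blocks, each offset up and back from the previous — a staircase. Each step is 184 mm tall and there are 4 of them, so the total rise is 4 × 184 = 736 mm.


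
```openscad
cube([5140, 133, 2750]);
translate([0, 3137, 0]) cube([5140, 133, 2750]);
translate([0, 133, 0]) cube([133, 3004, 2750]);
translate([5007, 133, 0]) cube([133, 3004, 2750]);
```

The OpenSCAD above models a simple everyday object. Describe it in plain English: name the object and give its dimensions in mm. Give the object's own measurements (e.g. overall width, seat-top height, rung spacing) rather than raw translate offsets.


The wall frame of a small rectangular building: four walls, each 2750 mm tall and 133 mm thick, enclosing a footprint 5140 mm (x) by 3270 mm (y) outside-to-outside, with no floor or roof. The front and back walls (the −y and +y sides) span the full width; the two side walls fit between them.


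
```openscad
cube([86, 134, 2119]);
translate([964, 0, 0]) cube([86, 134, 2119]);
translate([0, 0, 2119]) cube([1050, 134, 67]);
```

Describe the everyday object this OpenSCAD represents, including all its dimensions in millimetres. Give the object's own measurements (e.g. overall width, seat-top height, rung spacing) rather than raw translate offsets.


A door frame. The clear opening is 878 mm wide and 2119 mm high. Two 86 mm wide jambs, 134 mm deep, stand either side of the opening from the floor to the top of the opening. A 67 mm thick head sits across the top of both jambs, spanning the full outside width of the frame.


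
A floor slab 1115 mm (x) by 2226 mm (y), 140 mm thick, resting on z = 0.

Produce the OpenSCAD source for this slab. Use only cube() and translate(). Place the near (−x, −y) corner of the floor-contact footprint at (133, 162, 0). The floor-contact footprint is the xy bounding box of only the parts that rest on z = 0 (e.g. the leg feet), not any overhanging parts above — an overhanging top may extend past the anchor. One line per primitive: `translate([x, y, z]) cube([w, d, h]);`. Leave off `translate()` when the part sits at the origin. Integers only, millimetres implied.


translate([133, 162, 0]) cube([1115, 2226, 140]);


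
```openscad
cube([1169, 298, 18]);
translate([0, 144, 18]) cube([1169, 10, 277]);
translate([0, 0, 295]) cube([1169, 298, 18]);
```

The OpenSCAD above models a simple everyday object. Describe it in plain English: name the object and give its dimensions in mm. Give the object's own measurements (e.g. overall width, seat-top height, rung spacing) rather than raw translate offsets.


An I-beam lying along x, 1169 mm long. Overall section height 313 mm. Two flanges 298 mm wide (y) and 18 mm thick, one on the floor and one at the top; a web 10 mm thick runs between them, centred on the flange width.


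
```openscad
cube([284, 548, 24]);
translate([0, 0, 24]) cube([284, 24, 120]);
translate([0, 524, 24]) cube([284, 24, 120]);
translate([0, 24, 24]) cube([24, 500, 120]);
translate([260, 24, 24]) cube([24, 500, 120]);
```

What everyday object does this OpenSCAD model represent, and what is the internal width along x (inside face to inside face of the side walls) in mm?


An open box. The internal width is 236 mm.

A 284×548 base slab with four walls standing on it — an open box. The base is 284 mm wide and the walls are 24 mm thick, so the internal width is 284 − 2 × 24 = 236 mm.


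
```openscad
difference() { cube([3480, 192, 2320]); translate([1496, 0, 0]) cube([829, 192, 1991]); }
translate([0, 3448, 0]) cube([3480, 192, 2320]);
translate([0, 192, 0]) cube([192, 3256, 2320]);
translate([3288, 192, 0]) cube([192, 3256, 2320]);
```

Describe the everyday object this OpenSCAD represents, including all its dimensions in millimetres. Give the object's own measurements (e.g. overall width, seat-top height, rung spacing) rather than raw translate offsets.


A single room: four walls, each 2320 mm tall and 192 mm thick, enclosing an outside footprint 3480×3640 mm (x × y), no floor or roof. The front and back walls (−y and +y sides) run the full x-width; the side walls fit between their inner faces. A door opening 829 mm wide and 1991 mm tall is cut through the front wall from the floor up, its −x edge 1496 mm from the wall's −x end.


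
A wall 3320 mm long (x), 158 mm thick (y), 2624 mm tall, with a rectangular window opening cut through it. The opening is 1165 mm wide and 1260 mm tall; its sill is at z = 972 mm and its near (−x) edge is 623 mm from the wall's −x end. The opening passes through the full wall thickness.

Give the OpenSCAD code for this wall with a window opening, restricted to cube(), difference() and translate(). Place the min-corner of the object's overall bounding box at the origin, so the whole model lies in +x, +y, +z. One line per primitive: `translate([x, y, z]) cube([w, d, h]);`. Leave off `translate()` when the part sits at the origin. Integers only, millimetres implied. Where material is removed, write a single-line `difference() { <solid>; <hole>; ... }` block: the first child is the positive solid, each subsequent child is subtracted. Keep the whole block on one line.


difference() { cube([3320, 158, 2624]); translate([623, 0, 972]) cube([1165, 158, 1260]); }
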